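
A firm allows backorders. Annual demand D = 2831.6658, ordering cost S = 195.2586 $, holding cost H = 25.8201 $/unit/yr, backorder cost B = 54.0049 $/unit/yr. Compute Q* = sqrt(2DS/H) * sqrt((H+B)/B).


sqrt(2DS/H) = 206.9484
sqrt((H+B)/B) = 1.2158
Q* = 206.9484 * 1.2158 = 251.6025

251.6025 units


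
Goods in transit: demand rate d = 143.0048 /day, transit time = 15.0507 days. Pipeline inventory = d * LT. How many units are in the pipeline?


Pipeline = 143.0048 * 15.0507 = 2152.3223

2152.3223 units


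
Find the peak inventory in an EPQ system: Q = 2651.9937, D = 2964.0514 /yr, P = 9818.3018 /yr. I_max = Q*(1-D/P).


D/P = 0.3019
1 - D/P = 0.6981
I_max = 2651.9937 * 0.6981 = 1851.3822

1851.3822 units


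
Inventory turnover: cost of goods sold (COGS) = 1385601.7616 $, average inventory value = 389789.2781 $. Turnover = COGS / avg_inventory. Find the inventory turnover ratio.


Turnover = 1385601.7616 / 389789.2781 = 3.5547

3.5547


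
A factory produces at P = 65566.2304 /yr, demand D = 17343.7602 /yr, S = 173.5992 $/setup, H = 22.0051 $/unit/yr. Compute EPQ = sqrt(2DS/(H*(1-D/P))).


1 - D/P = 1 - 0.2645 = 0.7355
H*(1-D/P) = 16.1843
2DS = 6021725.7914
EPQ = sqrt(372073.2013) = 609.9780

609.9780 units


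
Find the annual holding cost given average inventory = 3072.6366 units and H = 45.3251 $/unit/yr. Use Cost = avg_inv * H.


Cost = 3072.6366 * 45.3251 = 139267.5612

139267.5612 $/yr


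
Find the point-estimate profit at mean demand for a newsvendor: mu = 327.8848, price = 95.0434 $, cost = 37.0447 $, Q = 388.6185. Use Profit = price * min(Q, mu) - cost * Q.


Sales at mu = min(388.6185, 327.8848) = 327.8848
Revenue = 95.0434 * 327.8848 = 31163.2862
Total cost = 37.0447 * 388.6185 = 14396.2557
Profit = 31163.2862 - 14396.2557 = 16767.0305

16767.0305 $


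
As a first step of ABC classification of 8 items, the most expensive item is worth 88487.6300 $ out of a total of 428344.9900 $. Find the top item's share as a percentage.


Top item = 88487.6300
Total = 428344.9900
Percentage = 88487.6300 / 428344.9900 * 100 = 20.6580

20.6580%


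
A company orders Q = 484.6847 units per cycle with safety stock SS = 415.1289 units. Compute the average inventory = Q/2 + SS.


Q/2 = 242.3424
Avg = 242.3424 + 415.1289 = 657.4713

657.4713 units


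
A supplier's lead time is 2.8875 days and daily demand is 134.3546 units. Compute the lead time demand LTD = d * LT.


LTD = 134.3546 * 2.8875 = 387.9489

387.9489 units


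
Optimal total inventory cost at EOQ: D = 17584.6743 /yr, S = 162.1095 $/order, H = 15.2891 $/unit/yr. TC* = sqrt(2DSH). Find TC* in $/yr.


2*D*S*H = 87167524.3960
TC* = sqrt(87167524.3960) = 9336.3550

9336.3550 $/yr


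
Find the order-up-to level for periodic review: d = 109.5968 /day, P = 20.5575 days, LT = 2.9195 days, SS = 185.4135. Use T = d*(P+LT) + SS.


P + LT = 23.4770
d*(P+LT) = 109.5968 * 23.4770 = 2573.0041
T = 2573.0041 + 185.4135 = 2758.4176

2758.4176 units


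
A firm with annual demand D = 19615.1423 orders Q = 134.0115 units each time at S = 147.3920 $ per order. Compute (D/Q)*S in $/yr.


Number of orders = D/Q = 146.3691
Cost = 146.3691 * 147.3920 = 21573.6340

21573.6340 $/yr


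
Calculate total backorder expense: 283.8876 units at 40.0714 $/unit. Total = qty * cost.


Total = 283.8876 * 40.0714 = 11375.7736

11375.7736 $


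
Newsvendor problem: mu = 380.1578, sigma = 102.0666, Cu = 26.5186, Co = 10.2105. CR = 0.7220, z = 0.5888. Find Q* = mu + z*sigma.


CR = Cu/(Cu+Co) = 26.5186/(26.5186+10.2105) = 0.7220
z = 0.5888
Q* = 380.1578 + 0.5888 * 102.0666 = 440.2546

440.2546 units


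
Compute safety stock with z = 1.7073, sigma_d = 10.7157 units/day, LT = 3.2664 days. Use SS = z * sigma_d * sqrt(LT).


sqrt(LT) = sqrt(3.2664) = 1.8073
SS = 1.7073 * 10.7157 * 1.8073 = 33.0647

33.0647 units


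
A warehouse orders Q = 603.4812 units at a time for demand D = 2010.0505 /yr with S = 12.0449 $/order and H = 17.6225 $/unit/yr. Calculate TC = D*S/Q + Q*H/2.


Ordering cost = D*S/Q = 40.1187
Holding cost = Q*H/2 = 5317.4237
TC = 40.1187 + 5317.4237 = 5357.5424

5357.5424 $/yr


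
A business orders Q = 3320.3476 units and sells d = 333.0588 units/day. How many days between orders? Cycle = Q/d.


Cycle = 3320.3476 / 333.0588 = 9.9693

9.9693 days


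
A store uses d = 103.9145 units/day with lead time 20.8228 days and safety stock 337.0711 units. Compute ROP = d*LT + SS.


d*LT = 103.9145 * 20.8228 = 2163.7909
ROP = 2163.7909 + 337.0711 = 2500.8620

2500.8620 units


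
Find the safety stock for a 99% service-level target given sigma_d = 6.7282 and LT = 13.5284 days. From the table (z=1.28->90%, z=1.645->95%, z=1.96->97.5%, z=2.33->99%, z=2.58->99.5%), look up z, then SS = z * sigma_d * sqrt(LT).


From the table, SL = 99% corresponds to z = 2.33
sqrt(LT) = sqrt(13.5284) = 3.6781
SS = 2.33 * 6.7282 * 3.6781 = 57.6605

57.6605 units


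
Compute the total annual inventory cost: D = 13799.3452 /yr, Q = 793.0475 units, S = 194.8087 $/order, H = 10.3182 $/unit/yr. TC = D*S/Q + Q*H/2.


Ordering cost = D*S/Q = 3389.7497
Holding cost = Q*H/2 = 4091.4114
TC = 3389.7497 + 4091.4114 = 7481.1610

7481.1610 $/yr


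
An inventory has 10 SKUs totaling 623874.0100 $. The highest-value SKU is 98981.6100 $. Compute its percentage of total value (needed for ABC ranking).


Top item = 98981.6100
Total = 623874.0100
Percentage = 98981.6100 / 623874.0100 * 100 = 15.8656

15.8656%


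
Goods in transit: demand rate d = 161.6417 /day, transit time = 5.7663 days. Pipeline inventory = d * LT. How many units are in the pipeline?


Pipeline = 161.6417 * 5.7663 = 932.0745

932.0745 units


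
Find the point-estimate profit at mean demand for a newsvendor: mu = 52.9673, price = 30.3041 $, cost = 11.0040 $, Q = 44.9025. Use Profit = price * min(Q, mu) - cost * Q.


Sales at mu = min(44.9025, 52.9673) = 44.9025
Revenue = 30.3041 * 44.9025 = 1360.7299
Total cost = 11.0040 * 44.9025 = 494.1071
Profit = 1360.7299 - 494.1071 = 866.6227

866.6227 $


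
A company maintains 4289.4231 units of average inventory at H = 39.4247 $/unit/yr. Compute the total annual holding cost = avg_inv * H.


Cost = 4289.4231 * 39.4247 = 169109.2189

169109.2189 $/yr


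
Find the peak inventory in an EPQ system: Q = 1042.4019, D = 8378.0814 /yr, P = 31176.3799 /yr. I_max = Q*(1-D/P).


D/P = 0.2687
1 - D/P = 0.7313
I_max = 1042.4019 * 0.7313 = 762.2755

762.2755 units


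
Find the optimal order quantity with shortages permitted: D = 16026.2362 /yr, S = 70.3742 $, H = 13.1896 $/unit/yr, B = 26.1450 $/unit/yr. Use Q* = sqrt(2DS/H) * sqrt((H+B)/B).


sqrt(2DS/H) = 413.5440
sqrt((H+B)/B) = 1.2266
Q* = 413.5440 * 1.2266 = 507.2415

507.2415 units


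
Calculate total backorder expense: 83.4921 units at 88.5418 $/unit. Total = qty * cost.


Total = 83.4921 * 88.5418 = 7392.5408

7392.5408 $


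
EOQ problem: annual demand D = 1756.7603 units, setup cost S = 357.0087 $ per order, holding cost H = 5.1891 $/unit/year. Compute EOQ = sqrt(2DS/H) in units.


2*D*S = 2 * 1756.7603 * 357.0087 = 1254357.4218
2*D*S/H = 241729.2829
EOQ = sqrt(241729.2829) = 491.6597

491.6597 units


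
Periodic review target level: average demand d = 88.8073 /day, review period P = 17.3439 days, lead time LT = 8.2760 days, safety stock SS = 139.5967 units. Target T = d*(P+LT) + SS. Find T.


P + LT = 25.6199
d*(P+LT) = 88.8073 * 25.6199 = 2275.2341
T = 2275.2341 + 139.5967 = 2414.8308

2414.8308 units


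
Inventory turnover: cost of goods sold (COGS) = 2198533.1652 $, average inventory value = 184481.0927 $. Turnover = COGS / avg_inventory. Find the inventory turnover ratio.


Turnover = 2198533.1652 / 184481.0927 = 11.9174

11.9174


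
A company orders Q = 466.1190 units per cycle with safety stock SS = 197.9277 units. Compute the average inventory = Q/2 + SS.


Q/2 = 233.0595
Avg = 233.0595 + 197.9277 = 430.9872

430.9872 units


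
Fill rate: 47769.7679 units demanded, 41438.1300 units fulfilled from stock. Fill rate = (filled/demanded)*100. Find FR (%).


FR = 41438.1300 / 47769.7679 * 100 = 86.7455

86.7455%


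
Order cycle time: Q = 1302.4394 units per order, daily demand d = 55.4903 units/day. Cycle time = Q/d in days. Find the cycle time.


Cycle = 1302.4394 / 55.4903 = 23.4715

23.4715 days


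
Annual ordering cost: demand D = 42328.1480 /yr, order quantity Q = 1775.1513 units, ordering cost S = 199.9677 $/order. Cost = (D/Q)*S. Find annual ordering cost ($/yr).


Number of orders = D/Q = 23.8448
Cost = 23.8448 * 199.9677 = 4768.1921

4768.1921 $/yr


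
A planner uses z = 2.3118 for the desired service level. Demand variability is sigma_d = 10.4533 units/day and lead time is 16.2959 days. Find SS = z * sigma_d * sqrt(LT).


sqrt(LT) = sqrt(16.2959) = 4.0368
SS = 2.3118 * 10.4533 * 4.0368 = 97.5535

97.5535 units


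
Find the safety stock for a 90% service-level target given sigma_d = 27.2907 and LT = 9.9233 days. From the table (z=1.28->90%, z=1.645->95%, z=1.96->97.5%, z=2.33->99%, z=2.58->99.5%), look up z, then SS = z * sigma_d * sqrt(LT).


From the table, SL = 90% corresponds to z = 1.28
sqrt(LT) = sqrt(9.9233) = 3.1501
SS = 1.28 * 27.2907 * 3.1501 = 110.0405

110.0405 units


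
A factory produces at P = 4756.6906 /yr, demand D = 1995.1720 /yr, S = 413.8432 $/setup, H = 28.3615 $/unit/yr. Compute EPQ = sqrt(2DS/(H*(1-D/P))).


1 - D/P = 1 - 0.4194 = 0.5806
H*(1-D/P) = 16.4654
2DS = 1651376.7301
EPQ = sqrt(100293.7558) = 316.6919

316.6919 units


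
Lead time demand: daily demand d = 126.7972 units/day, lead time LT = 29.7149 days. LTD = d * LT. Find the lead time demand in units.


LTD = 126.7972 * 29.7149 = 3767.7661

3767.7661 units


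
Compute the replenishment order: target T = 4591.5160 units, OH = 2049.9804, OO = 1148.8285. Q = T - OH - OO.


Inventory position = OH + OO = 2049.9804 + 1148.8285 = 3198.8089
Q = 4591.5160 - 3198.8089 = 1392.7071

1392.7071 units


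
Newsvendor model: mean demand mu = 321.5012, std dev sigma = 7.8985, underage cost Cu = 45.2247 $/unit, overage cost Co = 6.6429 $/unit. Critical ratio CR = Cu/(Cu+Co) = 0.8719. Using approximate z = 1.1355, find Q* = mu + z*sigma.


CR = Cu/(Cu+Co) = 45.2247/(45.2247+6.6429) = 0.8719
z = 1.1355
Q* = 321.5012 + 1.1355 * 7.8985 = 330.4699

330.4699 units


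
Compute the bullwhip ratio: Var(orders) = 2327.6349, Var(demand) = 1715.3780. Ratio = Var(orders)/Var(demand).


BW = 2327.6349 / 1715.3780 = 1.3569

1.3569


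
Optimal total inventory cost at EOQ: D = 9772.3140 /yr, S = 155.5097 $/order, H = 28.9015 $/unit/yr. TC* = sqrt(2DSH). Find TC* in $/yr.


2*D*S*H = 87842619.0150
TC* = sqrt(87842619.0150) = 9372.4393

9372.4393 $/yr


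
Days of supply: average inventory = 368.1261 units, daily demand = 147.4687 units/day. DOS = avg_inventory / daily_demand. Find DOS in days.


DOS = 368.1261 / 147.4687 = 2.4963

2.4963 days


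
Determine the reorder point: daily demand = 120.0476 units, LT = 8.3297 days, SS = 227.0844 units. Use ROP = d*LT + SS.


d*LT = 120.0476 * 8.3297 = 999.9605
ROP = 999.9605 + 227.0844 = 1227.0449

1227.0449 units


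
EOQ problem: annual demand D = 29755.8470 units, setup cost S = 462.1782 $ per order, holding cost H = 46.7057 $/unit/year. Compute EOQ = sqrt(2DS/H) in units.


2*D*S = 2 * 29755.8470 * 462.1782 = 27505007.6119
2*D*S/H = 588900.4471
EOQ = sqrt(588900.4471) = 767.3985

767.3985 units


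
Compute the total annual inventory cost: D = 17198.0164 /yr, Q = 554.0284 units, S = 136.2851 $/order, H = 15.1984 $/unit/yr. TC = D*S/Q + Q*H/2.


Ordering cost = D*S/Q = 4230.5293
Holding cost = Q*H/2 = 4210.1726
TC = 4230.5293 + 4210.1726 = 8440.7019

8440.7019 $/yr


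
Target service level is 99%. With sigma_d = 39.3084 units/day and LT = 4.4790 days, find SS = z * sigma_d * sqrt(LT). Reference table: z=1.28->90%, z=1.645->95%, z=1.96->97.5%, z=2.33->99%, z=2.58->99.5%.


From the table, SL = 99% corresponds to z = 2.33
sqrt(LT) = sqrt(4.4790) = 2.1164
SS = 2.33 * 39.3084 * 2.1164 = 193.8348

193.8348 units


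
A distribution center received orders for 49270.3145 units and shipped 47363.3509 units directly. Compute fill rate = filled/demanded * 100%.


FR = 47363.3509 / 49270.3145 * 100 = 96.1296

96.1296%


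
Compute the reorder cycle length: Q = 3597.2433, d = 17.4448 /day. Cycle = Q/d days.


Cycle = 3597.2433 / 17.4448 = 206.2072

206.2072 days


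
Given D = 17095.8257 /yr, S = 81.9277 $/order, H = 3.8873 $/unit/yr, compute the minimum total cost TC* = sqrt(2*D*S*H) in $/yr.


2*D*S*H = 10889273.3071
TC* = sqrt(10889273.3071) = 3299.8899

3299.8899 $/yr


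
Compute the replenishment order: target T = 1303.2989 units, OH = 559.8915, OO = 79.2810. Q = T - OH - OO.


Inventory position = OH + OO = 559.8915 + 79.2810 = 639.1725
Q = 1303.2989 - 639.1725 = 664.1264

664.1264 units


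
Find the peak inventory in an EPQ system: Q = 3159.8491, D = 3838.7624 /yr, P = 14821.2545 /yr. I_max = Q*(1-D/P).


D/P = 0.2590
1 - D/P = 0.7410
I_max = 3159.8491 * 0.7410 = 2341.4359

2341.4359 units


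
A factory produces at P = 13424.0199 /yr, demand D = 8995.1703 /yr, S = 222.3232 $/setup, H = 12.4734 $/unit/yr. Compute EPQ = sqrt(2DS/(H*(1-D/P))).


1 - D/P = 1 - 0.6701 = 0.3299
H*(1-D/P) = 4.1152
2DS = 3999670.0913
EPQ = sqrt(971921.0223) = 985.8605

985.8605 units


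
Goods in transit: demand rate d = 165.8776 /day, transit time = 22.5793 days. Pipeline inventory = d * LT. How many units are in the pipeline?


Pipeline = 165.8776 * 22.5793 = 3745.4001

3745.4001 units


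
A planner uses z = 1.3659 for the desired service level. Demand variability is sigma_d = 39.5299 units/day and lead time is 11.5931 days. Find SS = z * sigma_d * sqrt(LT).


sqrt(LT) = sqrt(11.5931) = 3.4049
SS = 1.3659 * 39.5299 * 3.4049 = 183.8419

183.8419 units


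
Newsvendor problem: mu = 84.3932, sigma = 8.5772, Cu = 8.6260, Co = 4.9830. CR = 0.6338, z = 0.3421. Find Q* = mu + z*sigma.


CR = Cu/(Cu+Co) = 8.6260/(8.6260+4.9830) = 0.6338
z = 0.3421
Q* = 84.3932 + 0.3421 * 8.5772 = 87.3275

87.3275 units


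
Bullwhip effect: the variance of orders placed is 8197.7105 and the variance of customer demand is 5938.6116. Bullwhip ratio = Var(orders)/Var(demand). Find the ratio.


BW = 8197.7105 / 5938.6116 = 1.3804

1.3804


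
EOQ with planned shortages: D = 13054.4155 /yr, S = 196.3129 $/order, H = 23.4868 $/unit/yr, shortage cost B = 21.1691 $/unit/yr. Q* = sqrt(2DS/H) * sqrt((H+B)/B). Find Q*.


sqrt(2DS/H) = 467.1498
sqrt((H+B)/B) = 1.4524
Q* = 467.1498 * 1.4524 = 678.4915

678.4915 units


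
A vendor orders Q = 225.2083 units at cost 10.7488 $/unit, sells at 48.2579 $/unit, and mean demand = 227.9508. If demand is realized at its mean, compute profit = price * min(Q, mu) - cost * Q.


Sales at mu = min(225.2083, 227.9508) = 225.2083
Revenue = 48.2579 * 225.2083 = 10868.0796
Total cost = 10.7488 * 225.2083 = 2420.7190
Profit = 10868.0796 - 2420.7190 = 8447.3606

8447.3606 $


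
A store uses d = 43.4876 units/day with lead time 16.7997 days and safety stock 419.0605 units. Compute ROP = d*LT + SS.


d*LT = 43.4876 * 16.7997 = 730.5786
ROP = 730.5786 + 419.0605 = 1149.6391

1149.6391 units


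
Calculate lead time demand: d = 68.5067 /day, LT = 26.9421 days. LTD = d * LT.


LTD = 68.5067 * 26.9421 = 1845.7144

1845.7144 units


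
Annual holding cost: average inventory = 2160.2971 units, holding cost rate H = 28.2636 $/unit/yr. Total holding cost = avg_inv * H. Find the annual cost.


Cost = 2160.2971 * 28.2636 = 61057.7731

61057.7731 $/yr


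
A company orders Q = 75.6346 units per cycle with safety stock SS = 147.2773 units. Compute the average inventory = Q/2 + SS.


Q/2 = 37.8173
Avg = 37.8173 + 147.2773 = 185.0946

185.0946 units


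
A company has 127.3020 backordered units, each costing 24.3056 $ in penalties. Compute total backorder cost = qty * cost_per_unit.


Total = 127.3020 * 24.3056 = 3094.1515

3094.1515 $


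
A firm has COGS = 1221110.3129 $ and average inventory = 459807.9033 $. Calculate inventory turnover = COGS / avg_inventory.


Turnover = 1221110.3129 / 459807.9033 = 2.6557

2.6557


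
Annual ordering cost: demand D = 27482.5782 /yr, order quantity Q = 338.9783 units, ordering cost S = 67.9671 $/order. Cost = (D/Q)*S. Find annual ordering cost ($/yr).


Number of orders = D/Q = 81.0747
Cost = 81.0747 * 67.9671 = 5510.4151

5510.4151 $/yr


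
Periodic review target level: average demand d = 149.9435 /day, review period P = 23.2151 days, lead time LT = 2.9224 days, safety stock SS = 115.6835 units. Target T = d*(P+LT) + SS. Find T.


P + LT = 26.1375
d*(P+LT) = 149.9435 * 26.1375 = 3919.1482
T = 3919.1482 + 115.6835 = 4034.8317

4034.8317 units


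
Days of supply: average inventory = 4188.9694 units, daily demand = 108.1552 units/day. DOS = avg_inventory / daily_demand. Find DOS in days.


DOS = 4188.9694 / 108.1552 = 38.7311

38.7311 days


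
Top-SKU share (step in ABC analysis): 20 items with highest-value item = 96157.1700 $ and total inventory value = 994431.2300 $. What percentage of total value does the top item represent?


Top item = 96157.1700
Total = 994431.2300
Percentage = 96157.1700 / 994431.2300 * 100 = 9.6696

9.6696%


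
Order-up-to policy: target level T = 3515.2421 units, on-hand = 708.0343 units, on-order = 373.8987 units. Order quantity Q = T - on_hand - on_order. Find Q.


Inventory position = OH + OO = 708.0343 + 373.8987 = 1081.9330
Q = 3515.2421 - 1081.9330 = 2433.3091

2433.3091 units


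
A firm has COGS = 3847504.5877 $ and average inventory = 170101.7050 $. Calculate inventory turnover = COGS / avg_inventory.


Turnover = 3847504.5877 / 170101.7050 = 22.6188

22.6188


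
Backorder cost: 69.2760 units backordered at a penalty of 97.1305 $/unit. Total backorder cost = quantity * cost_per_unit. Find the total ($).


Total = 69.2760 * 97.1305 = 6728.8125

6728.8125 $


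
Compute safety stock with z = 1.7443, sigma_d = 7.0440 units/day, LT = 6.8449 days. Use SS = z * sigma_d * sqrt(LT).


sqrt(LT) = sqrt(6.8449) = 2.6163
SS = 1.7443 * 7.0440 * 2.6163 = 32.1458

32.1458 units


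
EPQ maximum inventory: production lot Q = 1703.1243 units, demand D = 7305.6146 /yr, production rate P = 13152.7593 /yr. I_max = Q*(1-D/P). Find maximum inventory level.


D/P = 0.5554
1 - D/P = 0.4446
I_max = 1703.1243 * 0.4446 = 757.1350

757.1350 units


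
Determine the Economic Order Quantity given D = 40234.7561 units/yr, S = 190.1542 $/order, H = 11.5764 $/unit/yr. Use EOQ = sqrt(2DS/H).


2*D*S = 2 * 40234.7561 * 190.1542 = 15301615.7168
2*D*S/H = 1321793.9702
EOQ = sqrt(1321793.9702) = 1149.6930

1149.6930 units


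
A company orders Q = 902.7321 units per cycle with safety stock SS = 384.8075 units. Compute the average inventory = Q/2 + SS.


Q/2 = 451.3660
Avg = 451.3660 + 384.8075 = 836.1735

836.1735 units


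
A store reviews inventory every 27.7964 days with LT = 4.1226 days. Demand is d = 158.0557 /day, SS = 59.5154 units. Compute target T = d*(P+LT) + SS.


P + LT = 31.9190
d*(P+LT) = 158.0557 * 31.9190 = 5044.9799
T = 5044.9799 + 59.5154 = 5104.4953

5104.4953 units


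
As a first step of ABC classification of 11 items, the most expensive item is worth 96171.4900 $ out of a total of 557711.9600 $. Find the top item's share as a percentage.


Top item = 96171.4900
Total = 557711.9600
Percentage = 96171.4900 / 557711.9600 * 100 = 17.2439

17.2439%


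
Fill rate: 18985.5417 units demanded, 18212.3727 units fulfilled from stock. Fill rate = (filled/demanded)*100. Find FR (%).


FR = 18212.3727 / 18985.5417 * 100 = 95.9276

95.9276%


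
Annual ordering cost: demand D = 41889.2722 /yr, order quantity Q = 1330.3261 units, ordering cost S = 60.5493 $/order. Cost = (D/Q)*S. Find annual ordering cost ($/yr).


Number of orders = D/Q = 31.4880
Cost = 31.4880 * 60.5493 = 1906.5747

1906.5747 $/yr


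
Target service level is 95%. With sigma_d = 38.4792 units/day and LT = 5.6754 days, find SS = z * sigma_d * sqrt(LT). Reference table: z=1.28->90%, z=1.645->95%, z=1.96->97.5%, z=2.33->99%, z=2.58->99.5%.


From the table, SL = 95% corresponds to z = 1.645
sqrt(LT) = sqrt(5.6754) = 2.3823
SS = 1.645 * 38.4792 * 2.3823 = 150.7961

150.7961 units


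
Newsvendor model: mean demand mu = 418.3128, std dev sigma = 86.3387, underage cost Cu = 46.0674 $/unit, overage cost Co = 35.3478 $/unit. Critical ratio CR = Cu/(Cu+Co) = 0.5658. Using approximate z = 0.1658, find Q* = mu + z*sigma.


CR = Cu/(Cu+Co) = 46.0674/(46.0674+35.3478) = 0.5658
z = 0.1658
Q* = 418.3128 + 0.1658 * 86.3387 = 432.6278

432.6278 units


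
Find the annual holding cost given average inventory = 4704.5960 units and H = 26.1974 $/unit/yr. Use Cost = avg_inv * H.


Cost = 4704.5960 * 26.1974 = 123248.1833

123248.1833 $/yr


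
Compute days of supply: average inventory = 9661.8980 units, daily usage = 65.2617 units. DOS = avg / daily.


DOS = 9661.8980 / 65.2617 = 148.0485

148.0485 days


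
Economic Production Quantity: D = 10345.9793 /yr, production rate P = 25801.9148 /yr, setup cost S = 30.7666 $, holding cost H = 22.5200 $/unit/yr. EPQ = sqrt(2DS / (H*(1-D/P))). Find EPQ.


1 - D/P = 1 - 0.4010 = 0.5990
H*(1-D/P) = 13.4900
2DS = 636621.2135
EPQ = sqrt(47192.1061) = 217.2374

217.2374 units


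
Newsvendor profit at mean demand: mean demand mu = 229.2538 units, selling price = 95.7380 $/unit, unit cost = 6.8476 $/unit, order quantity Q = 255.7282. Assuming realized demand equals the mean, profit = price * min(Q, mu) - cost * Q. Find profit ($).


Sales at mu = min(255.7282, 229.2538) = 229.2538
Revenue = 95.7380 * 229.2538 = 21948.3003
Total cost = 6.8476 * 255.7282 = 1751.1244
Profit = 21948.3003 - 1751.1244 = 20197.1759

20197.1759 $


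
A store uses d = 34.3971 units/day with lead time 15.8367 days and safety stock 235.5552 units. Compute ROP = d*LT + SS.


d*LT = 34.3971 * 15.8367 = 544.7366
ROP = 544.7366 + 235.5552 = 780.2918

780.2918 units


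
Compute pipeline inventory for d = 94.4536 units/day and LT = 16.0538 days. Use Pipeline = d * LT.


Pipeline = 94.4536 * 16.0538 = 1516.3392

1516.3392 units


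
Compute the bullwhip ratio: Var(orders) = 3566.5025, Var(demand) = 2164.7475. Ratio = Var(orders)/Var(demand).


BW = 3566.5025 / 2164.7475 = 1.6475

1.6475


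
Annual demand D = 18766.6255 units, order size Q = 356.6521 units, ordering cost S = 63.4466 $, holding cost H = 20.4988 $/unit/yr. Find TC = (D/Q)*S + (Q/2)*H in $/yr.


Ordering cost = D*S/Q = 3338.4875
Holding cost = Q*H/2 = 3655.4700
TC = 3338.4875 + 3655.4700 = 6993.9575

6993.9575 $/yr


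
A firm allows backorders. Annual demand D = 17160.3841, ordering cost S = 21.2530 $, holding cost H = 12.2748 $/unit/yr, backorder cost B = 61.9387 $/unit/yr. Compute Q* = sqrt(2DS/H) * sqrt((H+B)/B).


sqrt(2DS/H) = 243.7706
sqrt((H+B)/B) = 1.0946
Q* = 243.7706 * 1.0946 = 266.8344

266.8344 units


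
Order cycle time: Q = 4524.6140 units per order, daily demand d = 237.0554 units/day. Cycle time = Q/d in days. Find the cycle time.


Cycle = 4524.6140 / 237.0554 = 19.0867

19.0867 days


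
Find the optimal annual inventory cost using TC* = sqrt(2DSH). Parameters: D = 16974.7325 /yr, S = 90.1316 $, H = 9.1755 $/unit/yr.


2*D*S*H = 28076292.2861
TC* = sqrt(28076292.2861) = 5298.7067

5298.7067 $/yr


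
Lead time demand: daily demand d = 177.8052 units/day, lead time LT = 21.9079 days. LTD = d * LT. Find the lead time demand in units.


LTD = 177.8052 * 21.9079 = 3895.3385

3895.3385 units


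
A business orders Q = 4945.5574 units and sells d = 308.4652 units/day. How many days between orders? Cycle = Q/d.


Cycle = 4945.5574 / 308.4652 = 16.0328

16.0328 days


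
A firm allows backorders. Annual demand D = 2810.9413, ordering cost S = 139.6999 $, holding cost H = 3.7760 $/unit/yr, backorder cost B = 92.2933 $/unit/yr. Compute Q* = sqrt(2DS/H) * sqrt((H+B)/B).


sqrt(2DS/H) = 456.0610
sqrt((H+B)/B) = 1.0203
Q* = 456.0610 * 1.0203 = 465.2969

465.2969 units


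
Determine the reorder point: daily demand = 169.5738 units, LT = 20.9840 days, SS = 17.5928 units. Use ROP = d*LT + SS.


d*LT = 169.5738 * 20.9840 = 3558.3366
ROP = 3558.3366 + 17.5928 = 3575.9294

3575.9294 units


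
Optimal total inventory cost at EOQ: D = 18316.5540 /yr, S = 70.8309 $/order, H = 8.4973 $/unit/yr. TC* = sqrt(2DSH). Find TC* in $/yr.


2*D*S*H = 22048420.2390
TC* = sqrt(22048420.2390) = 4695.5745

4695.5745 $/yr


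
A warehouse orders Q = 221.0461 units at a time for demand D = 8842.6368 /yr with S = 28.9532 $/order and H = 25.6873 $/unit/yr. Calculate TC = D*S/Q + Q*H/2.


Ordering cost = D*S/Q = 1158.2318
Holding cost = Q*H/2 = 2839.0387
TC = 1158.2318 + 2839.0387 = 3997.2706

3997.2706 $/yr


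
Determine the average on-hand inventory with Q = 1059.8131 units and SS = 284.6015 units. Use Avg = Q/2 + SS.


Q/2 = 529.9066
Avg = 529.9066 + 284.6015 = 814.5081

814.5081 units


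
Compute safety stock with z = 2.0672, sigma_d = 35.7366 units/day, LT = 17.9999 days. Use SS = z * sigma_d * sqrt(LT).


sqrt(LT) = sqrt(17.9999) = 4.2426
SS = 2.0672 * 35.7366 * 4.2426 = 313.4229

313.4229 units


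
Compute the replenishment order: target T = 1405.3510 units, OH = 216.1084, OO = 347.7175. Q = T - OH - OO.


Inventory position = OH + OO = 216.1084 + 347.7175 = 563.8259
Q = 1405.3510 - 563.8259 = 841.5251

841.5251 units


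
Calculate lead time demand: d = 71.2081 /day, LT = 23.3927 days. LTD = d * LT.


LTD = 71.2081 * 23.3927 = 1665.7497

1665.7497 units


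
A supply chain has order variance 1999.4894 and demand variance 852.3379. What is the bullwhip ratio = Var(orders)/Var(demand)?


BW = 1999.4894 / 852.3379 = 2.3459

2.3459


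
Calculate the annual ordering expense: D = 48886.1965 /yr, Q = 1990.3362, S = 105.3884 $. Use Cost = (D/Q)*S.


Number of orders = D/Q = 24.5618
Cost = 24.5618 * 105.3884 = 2588.5265

2588.5265 $/yr


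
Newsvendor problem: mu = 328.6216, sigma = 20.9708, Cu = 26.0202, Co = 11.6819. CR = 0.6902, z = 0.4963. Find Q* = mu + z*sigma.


CR = Cu/(Cu+Co) = 26.0202/(26.0202+11.6819) = 0.6902
z = 0.4963
Q* = 328.6216 + 0.4963 * 20.9708 = 339.0294

339.0294 units


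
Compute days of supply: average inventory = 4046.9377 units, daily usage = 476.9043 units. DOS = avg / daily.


DOS = 4046.9377 / 476.9043 = 8.4858

8.4858 days


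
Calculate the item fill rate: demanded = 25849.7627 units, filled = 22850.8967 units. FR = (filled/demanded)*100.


FR = 22850.8967 / 25849.7627 * 100 = 88.3989

88.3989%


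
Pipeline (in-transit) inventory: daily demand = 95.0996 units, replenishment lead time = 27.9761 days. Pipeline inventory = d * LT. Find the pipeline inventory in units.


Pipeline = 95.0996 * 27.9761 = 2660.5159

2660.5159 units


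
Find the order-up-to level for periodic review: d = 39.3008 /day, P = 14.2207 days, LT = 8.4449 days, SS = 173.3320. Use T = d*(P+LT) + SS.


P + LT = 22.6656
d*(P+LT) = 39.3008 * 22.6656 = 890.7762
T = 890.7762 + 173.3320 = 1064.1082

1064.1082 units


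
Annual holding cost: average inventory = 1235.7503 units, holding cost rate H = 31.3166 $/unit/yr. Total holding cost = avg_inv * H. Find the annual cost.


Cost = 1235.7503 * 31.3166 = 38699.4978

38699.4978 $/yr


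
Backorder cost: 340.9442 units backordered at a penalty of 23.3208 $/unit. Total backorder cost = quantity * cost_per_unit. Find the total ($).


Total = 340.9442 * 23.3208 = 7951.0915

7951.0915 $


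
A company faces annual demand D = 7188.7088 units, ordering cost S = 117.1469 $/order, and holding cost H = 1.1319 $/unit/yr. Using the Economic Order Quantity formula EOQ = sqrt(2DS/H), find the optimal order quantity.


2*D*S = 2 * 7188.7088 * 117.1469 = 1684269.9018
2*D*S/H = 1488002.3870
EOQ = sqrt(1488002.3870) = 1219.8370

1219.8370 units


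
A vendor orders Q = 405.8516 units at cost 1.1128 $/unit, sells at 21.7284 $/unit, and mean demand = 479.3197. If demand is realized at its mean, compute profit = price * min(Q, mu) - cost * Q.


Sales at mu = min(405.8516, 479.3197) = 405.8516
Revenue = 21.7284 * 405.8516 = 8818.5059
Total cost = 1.1128 * 405.8516 = 451.6317
Profit = 8818.5059 - 451.6317 = 8366.8742

8366.8742 $


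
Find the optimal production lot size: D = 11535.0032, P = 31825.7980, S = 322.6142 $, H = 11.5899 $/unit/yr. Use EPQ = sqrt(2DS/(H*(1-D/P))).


1 - D/P = 1 - 0.3624 = 0.6376
H*(1-D/P) = 7.3892
2DS = 7442711.6587
EPQ = sqrt(1007237.1799) = 1003.6121

1003.6121 units


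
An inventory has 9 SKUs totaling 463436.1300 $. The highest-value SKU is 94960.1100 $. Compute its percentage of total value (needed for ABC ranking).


Top item = 94960.1100
Total = 463436.1300
Percentage = 94960.1100 / 463436.1300 * 100 = 20.4904

20.4904%


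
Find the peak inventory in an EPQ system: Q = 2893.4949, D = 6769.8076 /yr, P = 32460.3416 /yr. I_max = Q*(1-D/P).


D/P = 0.2086
1 - D/P = 0.7914
I_max = 2893.4949 * 0.7914 = 2290.0384

2290.0384 units


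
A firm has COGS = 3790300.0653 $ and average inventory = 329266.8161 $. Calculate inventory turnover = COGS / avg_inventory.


Turnover = 3790300.0653 / 329266.8161 = 11.5113

11.5113


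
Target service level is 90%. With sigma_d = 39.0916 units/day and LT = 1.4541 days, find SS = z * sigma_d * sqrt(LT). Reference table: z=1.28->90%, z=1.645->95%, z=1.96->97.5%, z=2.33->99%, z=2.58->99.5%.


From the table, SL = 90% corresponds to z = 1.28
sqrt(LT) = sqrt(1.4541) = 1.2059
SS = 1.28 * 39.0916 * 1.2059 = 60.3380

60.3380 units


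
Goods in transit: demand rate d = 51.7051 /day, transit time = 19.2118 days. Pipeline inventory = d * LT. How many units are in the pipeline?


Pipeline = 51.7051 * 19.2118 = 993.3480

993.3480 units


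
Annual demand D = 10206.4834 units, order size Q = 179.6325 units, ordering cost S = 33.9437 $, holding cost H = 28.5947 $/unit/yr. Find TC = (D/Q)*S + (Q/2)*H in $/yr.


Ordering cost = D*S/Q = 1928.6366
Holding cost = Q*H/2 = 2568.2687
TC = 1928.6366 + 2568.2687 = 4496.9053

4496.9053 $/yr


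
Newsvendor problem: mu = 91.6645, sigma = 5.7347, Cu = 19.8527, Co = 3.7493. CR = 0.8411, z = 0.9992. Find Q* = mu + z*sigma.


CR = Cu/(Cu+Co) = 19.8527/(19.8527+3.7493) = 0.8411
z = 0.9992
Q* = 91.6645 + 0.9992 * 5.7347 = 97.3946

97.3946 units


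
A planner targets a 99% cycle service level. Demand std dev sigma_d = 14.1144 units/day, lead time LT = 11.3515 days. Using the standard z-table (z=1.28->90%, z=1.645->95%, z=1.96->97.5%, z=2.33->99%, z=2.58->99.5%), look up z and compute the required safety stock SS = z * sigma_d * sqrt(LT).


From the table, SL = 99% corresponds to z = 2.33
sqrt(LT) = sqrt(11.3515) = 3.3692
SS = 2.33 * 14.1144 * 3.3692 = 110.8013

110.8013 units


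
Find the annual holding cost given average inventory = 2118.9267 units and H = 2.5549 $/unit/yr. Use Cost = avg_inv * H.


Cost = 2118.9267 * 2.5549 = 5413.6458

5413.6458 $/yr


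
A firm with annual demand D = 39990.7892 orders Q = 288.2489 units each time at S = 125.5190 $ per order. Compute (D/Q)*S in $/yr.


Number of orders = D/Q = 138.7370
Cost = 138.7370 * 125.5190 = 17414.1302

17414.1302 $/yr


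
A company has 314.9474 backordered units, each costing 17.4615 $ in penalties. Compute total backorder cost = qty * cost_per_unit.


Total = 314.9474 * 17.4615 = 5499.4540

5499.4540 $


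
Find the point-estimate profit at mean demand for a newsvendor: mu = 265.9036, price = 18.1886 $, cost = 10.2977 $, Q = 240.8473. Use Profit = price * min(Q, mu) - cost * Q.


Sales at mu = min(240.8473, 265.9036) = 240.8473
Revenue = 18.1886 * 240.8473 = 4380.6752
Total cost = 10.2977 * 240.8473 = 2480.1732
Profit = 4380.6752 - 2480.1732 = 1900.5020

1900.5020 $


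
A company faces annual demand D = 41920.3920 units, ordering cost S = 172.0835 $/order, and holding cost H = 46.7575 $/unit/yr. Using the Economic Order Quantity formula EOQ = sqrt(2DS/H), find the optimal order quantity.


2*D*S = 2 * 41920.3920 * 172.0835 = 14427615.5535
2*D*S/H = 308562.5954
EOQ = sqrt(308562.5954) = 555.4841

555.4841 units


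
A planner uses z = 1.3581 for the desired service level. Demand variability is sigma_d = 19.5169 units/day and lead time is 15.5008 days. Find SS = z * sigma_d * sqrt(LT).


sqrt(LT) = sqrt(15.5008) = 3.9371
SS = 1.3581 * 19.5169 * 3.9371 = 104.3565

104.3565 units


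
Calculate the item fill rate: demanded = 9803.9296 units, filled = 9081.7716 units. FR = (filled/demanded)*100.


FR = 9081.7716 / 9803.9296 * 100 = 92.6340

92.6340%


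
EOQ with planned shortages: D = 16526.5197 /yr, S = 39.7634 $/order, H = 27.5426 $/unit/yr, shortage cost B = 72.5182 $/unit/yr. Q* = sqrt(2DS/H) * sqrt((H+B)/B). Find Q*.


sqrt(2DS/H) = 218.4464
sqrt((H+B)/B) = 1.1746
Q* = 218.4464 * 1.1746 = 256.5981

256.5981 units


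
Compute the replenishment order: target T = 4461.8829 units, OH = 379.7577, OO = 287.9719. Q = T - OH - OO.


Inventory position = OH + OO = 379.7577 + 287.9719 = 667.7296
Q = 4461.8829 - 667.7296 = 3794.1533

3794.1533 units


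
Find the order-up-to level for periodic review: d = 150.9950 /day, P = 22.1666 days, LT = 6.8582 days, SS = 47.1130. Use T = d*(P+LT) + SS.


P + LT = 29.0248
d*(P+LT) = 150.9950 * 29.0248 = 4382.5997
T = 4382.5997 + 47.1130 = 4429.7127

4429.7127 units


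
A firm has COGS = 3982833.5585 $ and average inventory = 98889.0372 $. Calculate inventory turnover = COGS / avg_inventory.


Turnover = 3982833.5585 / 98889.0372 = 40.2758

40.2758


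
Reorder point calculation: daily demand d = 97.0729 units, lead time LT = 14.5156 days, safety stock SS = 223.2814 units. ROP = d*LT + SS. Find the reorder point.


d*LT = 97.0729 * 14.5156 = 1409.0714
ROP = 1409.0714 + 223.2814 = 1632.3528

1632.3528 units


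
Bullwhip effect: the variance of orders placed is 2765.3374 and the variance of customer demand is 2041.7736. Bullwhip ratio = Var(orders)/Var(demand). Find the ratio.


BW = 2765.3374 / 2041.7736 = 1.3544

1.3544


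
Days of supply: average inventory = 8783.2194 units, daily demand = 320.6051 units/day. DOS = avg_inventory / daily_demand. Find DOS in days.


DOS = 8783.2194 / 320.6051 = 27.3958

27.3958 days


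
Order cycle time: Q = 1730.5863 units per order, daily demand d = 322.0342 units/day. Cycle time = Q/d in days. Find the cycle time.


Cycle = 1730.5863 / 322.0342 = 5.3739

5.3739 days


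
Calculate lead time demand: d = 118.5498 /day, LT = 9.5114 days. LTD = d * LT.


LTD = 118.5498 * 9.5114 = 1127.5746

1127.5746 units


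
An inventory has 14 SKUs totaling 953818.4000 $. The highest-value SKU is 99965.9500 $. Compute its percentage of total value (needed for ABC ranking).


Top item = 99965.9500
Total = 953818.4000
Percentage = 99965.9500 / 953818.4000 * 100 = 10.4806

10.4806%


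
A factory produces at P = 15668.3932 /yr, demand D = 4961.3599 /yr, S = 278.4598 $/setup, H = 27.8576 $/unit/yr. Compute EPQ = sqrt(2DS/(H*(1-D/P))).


1 - D/P = 1 - 0.3166 = 0.6834
H*(1-D/P) = 19.0366
2DS = 2763078.5710
EPQ = sqrt(145145.9241) = 380.9802

380.9802 units


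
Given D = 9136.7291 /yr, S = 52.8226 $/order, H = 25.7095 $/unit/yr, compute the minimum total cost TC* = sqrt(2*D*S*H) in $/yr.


2*D*S*H = 24816135.3190
TC* = sqrt(24816135.3190) = 4981.5796

4981.5796 $/yr


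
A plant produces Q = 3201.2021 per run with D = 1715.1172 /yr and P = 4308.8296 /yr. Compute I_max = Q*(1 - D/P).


D/P = 0.3980
1 - D/P = 0.6020
I_max = 3201.2021 * 0.6020 = 1926.9728

1926.9728 units


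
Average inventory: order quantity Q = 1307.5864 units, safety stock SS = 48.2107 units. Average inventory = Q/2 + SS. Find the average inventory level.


Q/2 = 653.7932
Avg = 653.7932 + 48.2107 = 702.0039

702.0039 units


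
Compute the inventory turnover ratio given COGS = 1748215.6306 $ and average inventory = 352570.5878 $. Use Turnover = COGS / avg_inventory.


Turnover = 1748215.6306 / 352570.5878 = 4.9585

4.9585


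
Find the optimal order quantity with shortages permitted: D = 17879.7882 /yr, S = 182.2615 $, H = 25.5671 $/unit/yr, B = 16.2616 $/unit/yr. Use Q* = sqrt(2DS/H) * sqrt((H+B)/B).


sqrt(2DS/H) = 504.8971
sqrt((H+B)/B) = 1.6038
Q* = 504.8971 * 1.6038 = 809.7640

809.7640 units


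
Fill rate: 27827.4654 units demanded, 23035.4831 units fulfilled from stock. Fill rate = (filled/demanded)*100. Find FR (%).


FR = 23035.4831 / 27827.4654 * 100 = 82.7797

82.7797%


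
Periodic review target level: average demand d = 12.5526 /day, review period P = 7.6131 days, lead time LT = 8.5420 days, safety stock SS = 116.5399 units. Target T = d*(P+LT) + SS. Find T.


P + LT = 16.1551
d*(P+LT) = 12.5526 * 16.1551 = 202.7885
T = 202.7885 + 116.5399 = 319.3284

319.3284 units


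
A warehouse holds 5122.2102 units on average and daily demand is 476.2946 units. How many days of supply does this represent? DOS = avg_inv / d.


DOS = 5122.2102 / 476.2946 = 10.7543

10.7543 days


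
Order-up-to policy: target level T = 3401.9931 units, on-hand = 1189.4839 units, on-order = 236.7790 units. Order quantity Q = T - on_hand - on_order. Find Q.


Inventory position = OH + OO = 1189.4839 + 236.7790 = 1426.2629
Q = 3401.9931 - 1426.2629 = 1975.7302

1975.7302 units


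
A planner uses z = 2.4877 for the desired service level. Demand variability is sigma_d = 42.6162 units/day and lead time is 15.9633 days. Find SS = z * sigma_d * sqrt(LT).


sqrt(LT) = sqrt(15.9633) = 3.9954
SS = 2.4877 * 42.6162 * 3.9954 = 423.5787

423.5787 units


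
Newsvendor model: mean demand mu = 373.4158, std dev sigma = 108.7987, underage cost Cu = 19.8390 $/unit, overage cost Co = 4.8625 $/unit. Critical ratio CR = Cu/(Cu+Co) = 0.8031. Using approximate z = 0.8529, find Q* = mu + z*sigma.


CR = Cu/(Cu+Co) = 19.8390/(19.8390+4.8625) = 0.8031
z = 0.8529
Q* = 373.4158 + 0.8529 * 108.7987 = 466.2102

466.2102 units


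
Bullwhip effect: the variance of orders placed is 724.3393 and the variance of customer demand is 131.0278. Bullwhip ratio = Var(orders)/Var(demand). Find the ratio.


BW = 724.3393 / 131.0278 = 5.5281

5.5281


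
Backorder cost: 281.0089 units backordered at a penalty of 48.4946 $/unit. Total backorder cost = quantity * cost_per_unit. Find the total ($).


Total = 281.0089 * 48.4946 = 13627.4142

13627.4142 $


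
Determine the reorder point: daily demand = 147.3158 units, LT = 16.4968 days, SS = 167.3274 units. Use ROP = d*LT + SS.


d*LT = 147.3158 * 16.4968 = 2430.2393
ROP = 2430.2393 + 167.3274 = 2597.5667

2597.5667 units


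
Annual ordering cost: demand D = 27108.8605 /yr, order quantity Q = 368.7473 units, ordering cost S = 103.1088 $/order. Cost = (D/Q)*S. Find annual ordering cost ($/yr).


Number of orders = D/Q = 73.5161
Cost = 73.5161 * 103.1088 = 7580.1560

7580.1560 $/yr


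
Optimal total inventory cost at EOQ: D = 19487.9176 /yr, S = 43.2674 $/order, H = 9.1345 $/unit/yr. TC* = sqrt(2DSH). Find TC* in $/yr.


2*D*S*H = 15404265.9879
TC* = sqrt(15404265.9879) = 3924.8269

3924.8269 $/yr


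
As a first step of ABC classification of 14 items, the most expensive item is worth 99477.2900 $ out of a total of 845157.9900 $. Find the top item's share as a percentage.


Top item = 99477.2900
Total = 845157.9900
Percentage = 99477.2900 / 845157.9900 * 100 = 11.7703

11.7703%


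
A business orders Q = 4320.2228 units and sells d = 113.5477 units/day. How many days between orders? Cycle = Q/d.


Cycle = 4320.2228 / 113.5477 = 38.0476

38.0476 days
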